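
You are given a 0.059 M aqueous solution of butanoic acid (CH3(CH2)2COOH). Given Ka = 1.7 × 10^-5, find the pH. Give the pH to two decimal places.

pH = 3.00

CH3(CH2)2COOH ⇌ CH3(CH2)2COO- + H+
From the ICE table, Ka = x²/(0.059 − x) = 1.7 × 10^-5.
Since Ka ≪ C₀, x ≈ √(Ka·C₀) = 1.00 × 10^-3 M.
pH = −log(1.00 × 10^-3) = 3.00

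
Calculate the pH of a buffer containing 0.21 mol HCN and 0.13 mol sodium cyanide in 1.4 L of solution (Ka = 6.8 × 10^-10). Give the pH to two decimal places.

pH = 8.96

pKa = −log(6.8 × 10^-10) = 9.167
Henderson–Hasselbalch: pH = pKa + log([CN-]/[HCN]) = 9.167 + log(0.13/0.21)
pH = 9.167 + (-0.208) = 8.96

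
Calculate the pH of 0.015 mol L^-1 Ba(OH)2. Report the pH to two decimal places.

pH = 12.48

Ba(OH)2 is a strong base (each formula unit releases 2 OH-); [OH-] = 0.03 M.
pOH = -log(0.03) = 1.52
pH = 14.00 - 1.52 = 12.48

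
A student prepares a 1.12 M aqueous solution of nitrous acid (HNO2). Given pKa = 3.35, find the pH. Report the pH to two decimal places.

HNO2 ⇌ NO2- + H+
Ka = 10^(−3.35) = 4.47 × 10^-4
Let x = [H+] at equilibrium. Ka = x²/(1.12 − x).
Since Ka ≪ C₀, x ≈ √(Ka·C₀) = 2.24 × 10^-2 M.
Check: 2% ionized — well under 5%, approximation valid.
pH = −log[H+] = −log(2.24 × 10^-2) = 1.65

pH = 1.65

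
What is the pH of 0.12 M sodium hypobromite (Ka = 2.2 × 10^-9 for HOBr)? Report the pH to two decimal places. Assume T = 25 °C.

pH = 10.87

OBr- is the conjugate base of the weak acid HOBr.
Kb = Kw/Ka = 1.0×10^-14 / 2.2 × 10^-9 = 4.55 × 10^-6
Let x = [OH-] at equilibrium. Kb = x²/(0.12 − x).
Since Kb ≪ C₀, x ≈ √(Kb·C₀) = 7.39 × 10^-4 M.
Check: 0.62% ionized — well under 5%, approximation valid.
pOH = −log(7.39 × 10^-4) = 3.13; pH = 14.00 − 3.13 = 10.87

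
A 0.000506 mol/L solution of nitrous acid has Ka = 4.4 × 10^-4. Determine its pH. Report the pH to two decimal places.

HNO2 ⇌ NO2- + H+
Ka = x²/(0.000506 − x) = 4.4 × 10^-4
The 5% rule fails; solving x² + Ka·x − Ka·C₀ = 0 exactly:
x = [−0.00044 + √(0.00044² + 8.91e-07)]/2 = 3.01 × 10^-4 M
pH = −log[H+] = −log(3.01 × 10^-4) = 3.52

pH = 3.52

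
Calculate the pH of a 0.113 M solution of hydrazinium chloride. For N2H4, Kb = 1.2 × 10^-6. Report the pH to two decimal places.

N2H5+ is the conjugate acid of the weak base N2H4.
Ka = Kw/Kb = 1.0×10^-14 / 1.2 × 10^-6 = 8.33 × 10^-9
From the ICE table, Ka = [H+]²/(0.113 − [H+]) = 8.33 × 10^-9.
Neglecting [H+] in the denominator: [H+] = √(8.33 × 10^-9 × 0.113) = 3.07 × 10^-5 M
Check: 0.027% ionized — well under 5%, approximation valid.
pH = −log(3.07 × 10^-5) = 4.51

pH = 4.51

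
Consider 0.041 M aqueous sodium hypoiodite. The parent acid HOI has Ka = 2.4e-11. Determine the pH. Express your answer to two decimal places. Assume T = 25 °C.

pH = 11.59

OI- is the conjugate base of the weak acid HOI.
Kb = Kw/Ka = 1.0×10^-14 / 2.4 × 10^-11 = 4.17 × 10^-4
From the ICE table, Kb = [OH-]²/(0.041 − [OH-]) = 4.17 × 10^-4.
The 5% rule fails; solving [OH-]² + Kb·[OH-] − Kb·C₀ = 0 exactly:
[OH-] = (−Kb + √(Kb² + 4·Kb·C₀))/2 = 3.93 × 10^-3 M
pOH = −log(3.93 × 10^-3) = 2.41; pH = 14.00 − 2.41 = 11.59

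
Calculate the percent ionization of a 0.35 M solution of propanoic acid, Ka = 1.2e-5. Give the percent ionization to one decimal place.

0.6%

CH3CH2COOH ⇌ CH3CH2COO- + H+; let x = [H+] at equilibrium.
x ≈ √(Ka·C₀) = √(1.2 × 10^-5 × 0.35) = 2.05 × 10^-3 M
% ionization = x/C₀ × 100% = 2.05 × 10^-3/0.35 × 100% = 0.6%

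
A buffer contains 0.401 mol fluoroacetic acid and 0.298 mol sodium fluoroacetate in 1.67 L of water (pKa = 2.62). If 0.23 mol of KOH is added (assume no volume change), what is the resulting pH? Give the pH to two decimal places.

OH- converts FCH2COOH to FCH2COO-: FCH2COOH → 0.171 mol, FCH2COO- → 0.528 mol.
pH = pKa + log(n_FCH2COO-/n_FCH2COOH) = 2.62 + log(0.528/0.171) = 2.62 + (+0.490)

pH = 3.11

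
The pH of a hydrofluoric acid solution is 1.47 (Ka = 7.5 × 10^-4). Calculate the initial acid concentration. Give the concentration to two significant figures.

[H+] = 10^(-1.47) = 3.39 × 10^-2 M = x
Ka = x²/(C₀ − x) ⇒ C₀ = x + x²/Ka
C₀ = 3.39 × 10^-2 + (3.39 × 10^-2)²/(7.5 × 10^-4) = 1.57 M

C₀ = 1.6 M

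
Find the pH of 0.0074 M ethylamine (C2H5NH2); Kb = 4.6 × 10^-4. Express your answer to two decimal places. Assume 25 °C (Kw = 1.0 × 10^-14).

pH = 11.21

C2H5NH2 + H2O ⇌ C2H5NH3+ + OH-
Kb = [OH-]²/(0.0074 − [OH-]) = 4.6 × 10^-4
[OH-] is not negligible relative to C₀; solve [OH-]² + 0.00046·[OH-] − 3.4e-06 = 0.
[OH-] = [−0.00046 + √(0.00046² + 1.36e-05)]/2 = 1.63 × 10^-3 M
pOH = −log(1.63 × 10^-3) = 2.79; pH = 14.00 − 2.79 = 11.21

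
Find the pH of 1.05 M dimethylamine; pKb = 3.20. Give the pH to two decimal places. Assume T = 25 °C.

(CH3)2NH + H2O ⇌ (CH3)2NH2+ + OH-
Kb = 10^(−3.20) = 6.31 × 10^-4
From the ICE table, Kb = [OH-]²/(1.05 − [OH-]) = 6.31 × 10^-4.
Assume [OH-] ≪ 1.05: [OH-] ≈ √(6.31 × 10^-4 × 1.05) = 2.57 × 10^-2 M
Check: 2.5% ionized — well under 5%, approximation valid.
pOH = −log(2.57 × 10^-2) = 1.59; pH = 14.00 − 1.59 = 12.41

pH = 12.41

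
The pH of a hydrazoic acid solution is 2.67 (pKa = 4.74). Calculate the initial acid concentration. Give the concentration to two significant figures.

C₀ = 2.5 × 10^-1 M

[H+] = 10^(-2.67) = 2.14 × 10^-3 M = x
Ka = 10^(−4.74) = 1.82 × 10^-5
Ka = x²/(C₀ − x) ⇒ C₀ = x + x²/Ka
C₀ = 2.14 × 10^-3 + (2.14 × 10^-3)²/(1.82 × 10^-5) = 2.54 × 10^-1 M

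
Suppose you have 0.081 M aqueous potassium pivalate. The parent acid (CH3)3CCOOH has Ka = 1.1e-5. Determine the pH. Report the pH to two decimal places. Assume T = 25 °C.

pH = 8.93

(CH3)3CCOO- is the conjugate base of the weak acid (CH3)3CCOOH.
Kb = Kw/Ka = 1.0×10^-14 / 1.1 × 10^-5 = 9.09 × 10^-10
From the ICE table, Kb = x²/(0.081 − x) = 9.09 × 10^-10.
Since Kb ≪ C₀, x ≈ √(Kb·C₀) = 8.58 × 10^-6 M.
(x/C₀ = 0.011% < 5%, so the approximation holds.)
pOH = −log(8.58 × 10^-6) = 5.07; pH = 14.00 − 5.07 = 8.93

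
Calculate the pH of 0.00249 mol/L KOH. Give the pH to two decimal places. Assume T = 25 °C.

KOH is a strong base; [OH-] = 0.00249 M.
pOH = -log(0.00249) = 2.60
pH = 14.00 - 2.60 = 11.40

pH = 11.40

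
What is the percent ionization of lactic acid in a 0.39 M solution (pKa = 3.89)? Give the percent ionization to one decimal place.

CH3CH(OH)COOH ⇌ CH3CH(OH)COO- + H+; let x = [H+] at equilibrium.
Ka = 10^(−3.89) = 1.29 × 10^-4
x ≈ √(Ka·C₀) = √(1.29 × 10^-4 × 0.39) = 7.09 × 10^-3 M
% ionization = x/C₀ × 100% = 7.09 × 10^-3/0.39 × 100% = 1.8%

1.8%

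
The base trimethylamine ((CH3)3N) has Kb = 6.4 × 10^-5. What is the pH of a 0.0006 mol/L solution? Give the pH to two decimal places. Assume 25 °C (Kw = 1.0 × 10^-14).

pH = 10.22

(CH3)3N + H2O ⇌ (CH3)3NH+ + OH-
From the ICE table, Kb = x²/(0.0006 − x) = 6.4 × 10^-5.
x is not negligible relative to C₀; solve x² + 6.4e-05·x − 3.84e-08 = 0.
x = (−Kb + √(Kb² + 4·Kb·C₀))/2 = 1.67 × 10^-4 M
pOH = −log(1.67 × 10^-4) = 3.78; pH = 14.00 − 3.78 = 10.22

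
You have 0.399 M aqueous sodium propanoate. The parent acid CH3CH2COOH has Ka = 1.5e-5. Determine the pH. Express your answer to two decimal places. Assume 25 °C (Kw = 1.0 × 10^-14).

CH3CH2COO- is the conjugate base of the weak acid CH3CH2COOH.
Kb = Kw/Ka = 1.0×10^-14 / 1.5 × 10^-5 = 6.67 × 10^-10
Kb = x²/(0.399 − x) = 6.67 × 10^-10
Neglecting x in the denominator: x = √(6.67 × 10^-10 × 0.399) = 1.63 × 10^-5 M
Check: 0.0041% ionized — well under 5%, approximation valid.
pOH = 4.79, so pH = 14.00 − pOH = 9.21

pH = 9.21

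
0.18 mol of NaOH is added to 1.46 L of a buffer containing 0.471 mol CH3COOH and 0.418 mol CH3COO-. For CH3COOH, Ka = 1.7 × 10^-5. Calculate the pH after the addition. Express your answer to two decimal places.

pH = 5.08

OH- converts CH3COOH to CH3COO-: CH3COOH → 0.291 mol, CH3COO- → 0.598 mol.
pKa = −log(1.7 × 10^-5) = 4.770
pH = pKa + log([A⁻]/[HA]) = 4.770 + log(0.598/0.291) = 4.770 +0.313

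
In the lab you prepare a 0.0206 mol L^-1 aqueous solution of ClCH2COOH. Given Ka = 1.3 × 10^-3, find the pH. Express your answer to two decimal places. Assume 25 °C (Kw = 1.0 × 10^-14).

ClCH2COOH ⇌ ClCH2COO- + H+
From the ICE table, Ka = x²/(0.0206 − x) = 1.3 × 10^-3.
The 5% rule fails; solving x² + Ka·x − Ka·C₀ = 0 exactly:
x = [−0.0013 + √(0.0013² + 0.000107)]/2 = 4.57 × 10^-3 M
pH = −log[H+] = −log(4.57 × 10^-3) = 2.34

pH = 2.34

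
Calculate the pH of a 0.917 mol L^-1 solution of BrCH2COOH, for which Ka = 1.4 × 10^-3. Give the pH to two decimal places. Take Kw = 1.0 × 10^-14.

BrCH2COOH ⇌ BrCH2COO- + H+
Ka = x²/(0.917 − x) = 1.4 × 10^-3
Assume x ≪ 0.917: x ≈ √(1.4 × 10^-3 × 0.917) = 3.58 × 10^-2 M
Check: 3.9% ionized — well under 5%, approximation valid.
pH = −log(3.58 × 10^-2) = 1.45

pH = 1.45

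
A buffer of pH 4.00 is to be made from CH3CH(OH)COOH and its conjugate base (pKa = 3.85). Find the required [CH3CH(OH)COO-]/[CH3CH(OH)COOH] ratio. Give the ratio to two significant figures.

pH = pKa + log(r) ⇒ log(r) = 4.00 − 3.85 = +0.15
r = [CH3CH(OH)COO-]/[CH3CH(OH)COOH] = 10^(+0.15) = 1.41

ratio = 1.4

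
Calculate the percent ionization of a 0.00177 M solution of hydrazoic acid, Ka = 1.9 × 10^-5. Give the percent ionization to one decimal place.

HN3 ⇌ N3- + H+; let x = [H+] at equilibrium.
Solve x² + 1.9e-05x − 3.36e-08 = 0 → x = 1.74 × 10^-4 M
Fraction ionized = 1.74 × 10^-4 / 0.00177 = 0.0983 → 9.8%

9.8%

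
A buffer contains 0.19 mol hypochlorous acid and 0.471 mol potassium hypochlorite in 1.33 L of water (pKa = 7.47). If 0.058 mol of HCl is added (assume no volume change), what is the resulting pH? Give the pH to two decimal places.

After neutralization: n(HOCl) = 0.248 mol, n(OCl-) = 0.413 mol.
Henderson–Hasselbalch with mole ratio 0.413/0.248: pH = 7.47 + (+0.221)

pH = 7.69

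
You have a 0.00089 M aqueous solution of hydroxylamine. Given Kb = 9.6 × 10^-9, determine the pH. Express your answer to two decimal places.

pH = 8.47

NH2OH + H2O ⇌ NH3OH+ + OH-
Kb = [OH-]²/(0.00089 − [OH-]) = 9.6 × 10^-9
Neglecting [OH-] in the denominator: [OH-] = √(9.6 × 10^-9 × 0.00089) = 2.92 × 10^-6 M
([OH-]/C₀ = 0.33% < 5%, so the approximation holds.)
pOH = −log(2.92 × 10^-6) = 5.53; pH = 14.00 − 5.53 = 8.47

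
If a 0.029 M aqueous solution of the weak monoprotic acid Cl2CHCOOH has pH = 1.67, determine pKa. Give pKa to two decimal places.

[H+] = 10^(-1.67) = 2.14 × 10^-2 M
At equilibrium [HA] = 0.029 − 2.14 × 10^-2 = 7.60 × 10^-3 M
Ka = [H+][A-]/[HA] = (2.14 × 10^-2)² / 7.60 × 10^-3 = 6.03 × 10^-2
pKa = -log(6.03 × 10^-2) = 1.22

pKa = 1.22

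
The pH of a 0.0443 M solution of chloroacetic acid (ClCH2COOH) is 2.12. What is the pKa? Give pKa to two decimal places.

[H+] = 10^(-2.12) = 7.59 × 10^-3 M
At equilibrium [HA] = 0.0443 − 7.59 × 10^-3 = 3.67 × 10^-2 M
Ka = [H+][A-]/[HA] = (7.59 × 10^-3)² / 3.67 × 10^-2 = 1.57 × 10^-3
pKa = -log(1.57 × 10^-3) = 2.80

pKa = 2.80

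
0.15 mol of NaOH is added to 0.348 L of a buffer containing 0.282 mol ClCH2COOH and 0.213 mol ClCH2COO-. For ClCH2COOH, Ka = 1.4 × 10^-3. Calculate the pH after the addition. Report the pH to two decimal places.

pH = 3.29

OH- converts ClCH2COOH to ClCH2COO-: ClCH2COOH → 0.132 mol, ClCH2COO- → 0.363 mol.
pKa = −log(1.4 × 10^-3) = 2.854
pH = pKa + log(n_ClCH2COO-/n_ClCH2COOH) = 2.854 + log(0.363/0.132) = 2.854 + (+0.439)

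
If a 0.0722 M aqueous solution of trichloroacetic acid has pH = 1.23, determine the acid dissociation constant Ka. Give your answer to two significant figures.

Ka = 2.6 × 10^-1

[H+] = 10^(-1.23) = 5.89 × 10^-2 M
At equilibrium [HA] = 0.0722 − 5.89 × 10^-2 = 1.33 × 10^-2 M
Ka = [H+][A-]/[HA] = (5.89 × 10^-2)² / 1.33 × 10^-2 = 2.6 × 10^-1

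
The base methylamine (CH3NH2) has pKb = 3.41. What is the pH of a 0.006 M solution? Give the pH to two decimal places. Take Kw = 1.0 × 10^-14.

pH = 11.13

CH3NH2 + H2O ⇌ CH3NH3+ + OH-
Kb = 10^(−3.41) = 3.89 × 10^-4
Let x = [OH-] at equilibrium. Kb = x²/(0.006 − x).
Here C₀/Kb ≈ 15.4, so the small-x approximation fails. Use the quadratic:
x = [−0.000389 + √(0.000389² + 9.34e-06)]/2 = 1.35 × 10^-3 M
pOH = 2.87, so pH = 14.00 − pOH = 11.13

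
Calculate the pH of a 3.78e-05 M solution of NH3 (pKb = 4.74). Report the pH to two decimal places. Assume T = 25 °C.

NH3 + H2O ⇌ NH4+ + OH-
Kb = 10^(−4.74) = 1.82 × 10^-5
Let x = [OH-] at equilibrium. Kb = x²/(3.78e-05 − x).
The 5% rule fails; solving x² + Kb·x − Kb·C₀ = 0 exactly:
x = [−1.82e-05 + √(1.82e-05² + 2.75e-09)]/2 = 1.87 × 10^-5 M
pOH = 4.73, so pH = 14.00 − pOH = 9.27

pH = 9.27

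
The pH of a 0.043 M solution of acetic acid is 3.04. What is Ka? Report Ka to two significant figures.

Ka = 2.0 × 10^-5

[H+] = 10^(-3.04) = 9.12 × 10^-4 M
At equilibrium [HA] = 0.043 − 9.12 × 10^-4 = 4.21 × 10^-2 M
Ka = [H+][A-]/[HA] = (9.12 × 10^-4)² / 4.21 × 10^-2 = 2.0 × 10^-5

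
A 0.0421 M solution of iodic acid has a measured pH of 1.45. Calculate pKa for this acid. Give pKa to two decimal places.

pKa = 0.72

[H+] = 10^(-1.45) = 3.55 × 10^-2 M
At equilibrium [HA] = 0.0421 − 3.55 × 10^-2 = 6.60 × 10^-3 M
Ka = [H+][A-]/[HA] = (3.55 × 10^-2)² / 6.60 × 10^-3 = 1.91 × 10^-1
pKa = -log(1.91 × 10^-1) = 0.72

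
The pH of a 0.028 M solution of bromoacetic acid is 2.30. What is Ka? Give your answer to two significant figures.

Ka = 1.1 × 10^-3

[H+] = 10^(-2.30) = 5.01 × 10^-3 M
At equilibrium [HA] = 0.028 − 5.01 × 10^-3 = 2.30 × 10^-2 M
Ka = [H+][A-]/[HA] = (5.01 × 10^-3)² / 2.30 × 10^-2 = 1.1 × 10^-3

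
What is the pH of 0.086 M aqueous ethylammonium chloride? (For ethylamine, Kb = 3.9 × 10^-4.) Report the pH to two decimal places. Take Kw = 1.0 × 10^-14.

pH = 5.83

C2H5NH3+ is the conjugate acid of the weak base C2H5NH2.
Ka = Kw/Kb = 1.0×10^-14 / 3.9 × 10^-4 = 2.56 × 10^-11
Ka = [H+]²/(0.086 − [H+]) = 2.56 × 10^-11
Since Ka ≪ C₀, [H+] ≈ √(Ka·C₀) = 1.48 × 10^-6 M.
pH = −log[H+] = −log(1.48 × 10^-6) = 5.83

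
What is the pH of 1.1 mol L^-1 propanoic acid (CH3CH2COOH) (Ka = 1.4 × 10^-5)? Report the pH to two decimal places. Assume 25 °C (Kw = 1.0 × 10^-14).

CH3CH2COOH ⇌ CH3CH2COO- + H+
Ka = [H+]²/(1.1 − [H+]) = 1.4 × 10^-5
Neglecting [H+] in the denominator: [H+] = √(1.4 × 10^-5 × 1.1) = 3.92 × 10^-3 M
pH = −log[H+] = −log(3.92 × 10^-3) = 2.41

pH = 2.41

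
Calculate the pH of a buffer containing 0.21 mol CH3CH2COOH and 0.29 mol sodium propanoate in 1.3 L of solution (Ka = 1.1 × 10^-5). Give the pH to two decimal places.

pKa = −log(1.1 × 10^-5) = 4.959
Henderson–Hasselbalch: pH = pKa + log([CH3CH2COO-]/[CH3CH2COOH]) = 4.959 + log(0.29/0.21)
pH = 4.959 + (+0.140) = 5.10

pH = 5.10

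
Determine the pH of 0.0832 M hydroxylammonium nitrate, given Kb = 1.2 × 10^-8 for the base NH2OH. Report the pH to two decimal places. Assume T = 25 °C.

NH3OH+ is the conjugate acid of the weak base NH2OH.
Ka = Kw/Kb = 1.0×10^-14 / 1.2 × 10^-8 = 8.33 × 10^-7
Ka = [H+]²/(0.0832 − [H+]) = 8.33 × 10^-7
Since Ka ≪ C₀, [H+] ≈ √(Ka·C₀) = 2.63 × 10^-4 M.
pH = −log(2.63 × 10^-4) = 3.58

pH = 3.58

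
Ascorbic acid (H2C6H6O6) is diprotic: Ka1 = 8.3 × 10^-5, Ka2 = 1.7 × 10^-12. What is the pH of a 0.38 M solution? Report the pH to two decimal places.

pH = 2.25

Since Ka1 ≫ Ka2, the first ionization dominates [H+].
Ka1 = x²/(0.38 − x) = 8.3 × 10^-5
x ≈ √(8.3 × 10^-5 × 0.38) = 5.62 × 10^-3 M
pH = −log(5.62 × 10^-3) = 2.25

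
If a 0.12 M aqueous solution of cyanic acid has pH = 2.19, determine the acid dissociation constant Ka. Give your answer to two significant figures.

Ka = 3.7 × 10^-4

[H+] = 10^(-2.19) = 6.46 × 10^-3 M
At equilibrium [HA] = 0.12 − 6.46 × 10^-3 = 1.14 × 10^-1 M
Ka = [H+][A-]/[HA] = (6.46 × 10^-3)² / 1.14 × 10^-1 = 3.7 × 10^-4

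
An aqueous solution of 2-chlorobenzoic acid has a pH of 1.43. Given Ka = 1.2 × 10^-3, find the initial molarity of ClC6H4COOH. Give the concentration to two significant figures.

[H+] = 10^(-1.43) = 3.72 × 10^-2 M = x
Ka = x²/(C₀ − x) ⇒ C₀ = x + x²/Ka
C₀ = 3.72 × 10^-2 + (3.72 × 10^-2)²/(1.2 × 10^-3) = 1.19 M

C₀ = 1.2 M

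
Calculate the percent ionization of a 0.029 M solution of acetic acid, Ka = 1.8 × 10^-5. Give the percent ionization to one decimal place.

CH3COOH ⇌ CH3COO- + H+; let x = [H+] at equilibrium.
x ≈ √(Ka·C₀) = √(1.8 × 10^-5 × 0.029) = 7.22 × 10^-4 M
Fraction ionized = 7.22 × 10^-4 / 0.029 = 0.0249 → 2.5%

2.5%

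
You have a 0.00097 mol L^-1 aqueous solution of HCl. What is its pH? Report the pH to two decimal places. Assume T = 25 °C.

HCl is a strong acid and dissociates completely, so [H+] = 0.00097 M.
pH = -log(0.00097) = 3.01

pH = 3.01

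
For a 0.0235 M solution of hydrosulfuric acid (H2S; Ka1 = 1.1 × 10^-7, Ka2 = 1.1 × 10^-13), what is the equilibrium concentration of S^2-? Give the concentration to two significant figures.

First ionization gives [H+] ≈ [HS-] = 5.08 × 10^-5 M.
Second step: Ka2 = [H+][S^2-]/[HS-] ≈ [S^2-] (since [H+] ≈ [HS-]).
So [S^2-] ≈ Ka2.

1.1 × 10^-13 M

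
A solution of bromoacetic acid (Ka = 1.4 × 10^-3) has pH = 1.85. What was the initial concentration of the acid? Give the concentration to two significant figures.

[H+] = 10^(-1.85) = 1.41 × 10^-2 M = x
Ka = x²/(C₀ − x) ⇒ C₀ = x + x²/Ka
C₀ = 1.41 × 10^-2 + (1.41 × 10^-2)²/(1.4 × 10^-3) = 1.56 × 10^-1 M

C₀ = 1.6 × 10^-1 M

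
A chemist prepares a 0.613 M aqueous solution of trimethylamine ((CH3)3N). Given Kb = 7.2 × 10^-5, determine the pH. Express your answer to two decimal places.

pH = 11.82

(CH3)3N + H2O ⇌ (CH3)3NH+ + OH-
Kb = x²/(0.613 − x) = 7.2 × 10^-5
Neglecting x in the denominator: x = √(7.2 × 10^-5 × 0.613) = 6.64 × 10^-3 M
Check: 1.1% ionized — well under 5%, approximation valid.
pOH = 2.18, so pH = 14.00 − pOH = 11.82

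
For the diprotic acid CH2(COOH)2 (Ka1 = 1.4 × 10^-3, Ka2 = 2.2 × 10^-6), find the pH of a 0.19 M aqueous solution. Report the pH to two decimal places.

Since Ka1 ≫ Ka2, the first ionization dominates [H+].
Ka1 = x²/(0.19 − x) = 1.4 × 10^-3
Solving the quadratic: x = (−Ka1 + √(Ka1² + 4·Ka1·C₀))/2 = 1.56 × 10^-2 M
pH = −log(1.56 × 10^-2) = 1.81

pH = 1.81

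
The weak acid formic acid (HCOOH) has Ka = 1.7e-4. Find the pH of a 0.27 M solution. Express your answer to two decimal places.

pH = 2.17

HCOOH ⇌ HCOO- + H+
Ka = [H+]²/(0.27 − [H+]) = 1.7 × 10^-4
Neglecting [H+] in the denominator: [H+] = √(1.7 × 10^-4 × 0.27) = 6.77 × 10^-3 M
Check: 2.5% ionized — well under 5%, approximation valid.
pH = −log[H+] = −log(6.77 × 10^-3) = 2.17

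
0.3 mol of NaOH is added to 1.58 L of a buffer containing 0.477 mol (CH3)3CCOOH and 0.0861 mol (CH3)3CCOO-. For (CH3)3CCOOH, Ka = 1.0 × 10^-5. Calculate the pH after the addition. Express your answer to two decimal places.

pH = 5.34

After neutralization: n((CH3)3CCOOH) = 0.177 mol, n((CH3)3CCOO-) = 0.386 mol.
pKa = −log(1.0 × 10^-5) = 5.000
pH = pKa + log(n_(CH3)3CCOO-/n_(CH3)3CCOOH) = 5.000 + log(0.386/0.177) = 5.000 + (+0.339)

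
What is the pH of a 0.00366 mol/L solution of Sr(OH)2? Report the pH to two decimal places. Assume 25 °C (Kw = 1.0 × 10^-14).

pH = 11.86

Sr(OH)2 is a strong base (each formula unit releases 2 OH-); [OH-] = 0.00732 M.
pOH = -log(0.00732) = 2.14
pH = 14.00 - 2.14 = 11.86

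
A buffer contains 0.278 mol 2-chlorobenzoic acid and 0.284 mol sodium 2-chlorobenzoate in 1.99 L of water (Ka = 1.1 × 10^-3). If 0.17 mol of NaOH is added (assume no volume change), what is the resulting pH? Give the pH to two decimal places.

pH = 3.58

After neutralization: n(ClC6H4COOH) = 0.108 mol, n(ClC6H4COO-) = 0.454 mol.
pKa = −log(1.1 × 10^-3) = 2.959
Henderson–Hasselbalch with mole ratio 0.454/0.108: pH = 2.959 + (+0.624)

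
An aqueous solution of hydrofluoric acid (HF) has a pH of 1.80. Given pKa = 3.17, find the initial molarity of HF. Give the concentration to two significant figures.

[H+] = 10^(-1.80) = 1.58 × 10^-2 M = x
Ka = 10^(−3.17) = 6.76 × 10^-4
Ka = x²/(C₀ − x) ⇒ C₀ = x + x²/Ka
C₀ = 1.58 × 10^-2 + (1.58 × 10^-2)²/(6.76 × 10^-4) = 3.85 × 10^-1 M

C₀ = 3.9 × 10^-1 M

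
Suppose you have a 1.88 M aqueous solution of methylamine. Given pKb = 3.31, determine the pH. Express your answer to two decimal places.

CH3NH2 + H2O ⇌ CH3NH3+ + OH-
Kb = 10^(−3.31) = 4.90 × 10^-4
Kb = [OH-]²/(1.88 − [OH-]) = 4.90 × 10^-4
Neglecting [OH-] in the denominator: [OH-] = √(4.90 × 10^-4 × 1.88) = 3.04 × 10^-2 M
pOH = 1.52, so pH = 14.00 − pOH = 12.48

pH = 12.48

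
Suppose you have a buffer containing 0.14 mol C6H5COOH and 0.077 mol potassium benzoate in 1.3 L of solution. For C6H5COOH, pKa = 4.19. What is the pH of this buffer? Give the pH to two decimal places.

pH = 3.93

Henderson–Hasselbalch: pH = pKa + log([C6H5COO-]/[C6H5COOH]) = 4.19 + log(0.077/0.14)
pH = 4.19 + (-0.260) = 3.93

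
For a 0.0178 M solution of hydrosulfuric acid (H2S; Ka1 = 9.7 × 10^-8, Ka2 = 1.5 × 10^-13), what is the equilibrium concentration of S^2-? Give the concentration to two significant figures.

1.5 × 10^-13 M

First ionization gives [H+] ≈ [HS-] = 4.16 × 10^-5 M.
Second step: Ka2 = [H+][S^2-]/[HS-] ≈ [S^2-] (since [H+] ≈ [HS-]).
So [S^2-] ≈ Ka2.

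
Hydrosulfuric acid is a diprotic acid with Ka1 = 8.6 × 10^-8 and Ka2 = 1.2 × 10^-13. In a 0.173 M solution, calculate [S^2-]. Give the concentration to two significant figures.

First ionization gives [H+] ≈ [HS-] = 1.22 × 10^-4 M.
Second step: Ka2 = [H+][S^2-]/[HS-] ≈ [S^2-] (since [H+] ≈ [HS-]).
So [S^2-] ≈ Ka2.

1.2 × 10^-13 M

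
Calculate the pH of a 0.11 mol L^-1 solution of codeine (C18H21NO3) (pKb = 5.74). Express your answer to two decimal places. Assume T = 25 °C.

pH = 10.65

C18H21NO3 + H2O ⇌ C18H22NO3+ + OH-
Kb = 10^(−5.74) = 1.82 × 10^-6
Let x = [OH-] at equilibrium. Kb = x²/(0.11 − x).
Assume x ≪ 0.11: x ≈ √(1.82 × 10^-6 × 0.11) = 4.47 × 10^-4 M
Check: 0.41% ionized — well under 5%, approximation valid.
pOH = 3.35, so pH = 14.00 − pOH = 10.65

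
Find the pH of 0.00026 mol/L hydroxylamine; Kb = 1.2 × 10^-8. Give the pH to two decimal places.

pH = 8.25

NH2OH + H2O ⇌ NH3OH+ + OH-
Kb = x²/(0.00026 − x) = 1.2 × 10^-8
Neglecting x in the denominator: x = √(1.2 × 10^-8 × 0.00026) = 1.77 × 10^-6 M
pOH = 5.75, so pH = 14.00 − pOH = 8.25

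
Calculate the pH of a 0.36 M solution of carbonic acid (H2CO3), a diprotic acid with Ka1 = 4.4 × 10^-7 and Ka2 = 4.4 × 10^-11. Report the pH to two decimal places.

Since Ka1 ≫ Ka2, the first ionization dominates [H+].
Ka1 = x²/(0.36 − x) = 4.4 × 10^-7
x ≈ √(4.4 × 10^-7 × 0.36) = 3.98 × 10^-4 M
pH = −log(3.98 × 10^-4) = 3.40

pH = 3.40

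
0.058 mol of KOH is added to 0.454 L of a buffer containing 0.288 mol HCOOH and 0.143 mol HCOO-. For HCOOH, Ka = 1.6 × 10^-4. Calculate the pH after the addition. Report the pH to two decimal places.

OH- converts HCOOH to HCOO-: HCOOH → 0.23 mol, HCOO- → 0.201 mol.
pKa = −log(1.6 × 10^-4) = 3.796
pH = pKa + log([A⁻]/[HA]) = 3.796 + log(0.201/0.23) = 3.796 -0.059

pH = 3.74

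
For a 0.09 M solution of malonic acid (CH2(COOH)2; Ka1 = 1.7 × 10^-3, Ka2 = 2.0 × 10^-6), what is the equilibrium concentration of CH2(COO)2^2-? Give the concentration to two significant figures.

2.0 × 10^-6 M

First ionization gives [H+] ≈ [CH2(COOH)COO-] = 1.15 × 10^-2 M.
Second step: Ka2 = [H+][CH2(COO)2^2-]/[CH2(COOH)COO-] ≈ [CH2(COO)2^2-] (since [H+] ≈ [CH2(COOH)COO-]).
So [CH2(COO)2^2-] ≈ Ka2.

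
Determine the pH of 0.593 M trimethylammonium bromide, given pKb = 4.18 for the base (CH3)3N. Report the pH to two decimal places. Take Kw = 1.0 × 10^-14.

(CH3)3NH+ is the conjugate acid of the weak base (CH3)3N.
Kb = 10^(−4.18) = 6.61 × 10^-5
Ka = Kw/Kb = 1.0×10^-14 / 6.61 × 10^-5 = 1.51 × 10^-10
Let x = [H+] at equilibrium. Ka = x²/(0.593 − x).
Since Ka ≪ C₀, x ≈ √(Ka·C₀) = 9.46 × 10^-6 M.
pH = −log(9.46 × 10^-6) = 5.02

pH = 5.02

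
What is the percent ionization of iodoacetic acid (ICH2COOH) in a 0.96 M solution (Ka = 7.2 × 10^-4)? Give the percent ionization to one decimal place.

2.7%

ICH2COOH ⇌ ICH2COO- + H+; let x = [H+] at equilibrium.
x ≈ √(Ka·C₀) = √(7.2 × 10^-4 × 0.96) = 2.63 × 10^-2 M
Fraction ionized = 2.63 × 10^-2 / 0.96 = 0.0274 → 2.7%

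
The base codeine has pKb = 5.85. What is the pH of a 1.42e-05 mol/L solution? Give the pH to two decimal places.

pH = 8.58

C18H21NO3 + H2O ⇌ C18H22NO3+ + OH-
Kb = 10^(−5.85) = 1.41 × 10^-6
Kb = [OH-]²/(1.42e-05 − [OH-]) = 1.41 × 10^-6
The 5% rule fails; solving [OH-]² + Kb·[OH-] − Kb·C₀ = 0 exactly:
[OH-] = [−1.41e-06 + √(1.41e-06² + 8.01e-11)]/2 = 3.82 × 10^-6 M
pOH = 5.42, so pH = 14.00 − pOH = 8.58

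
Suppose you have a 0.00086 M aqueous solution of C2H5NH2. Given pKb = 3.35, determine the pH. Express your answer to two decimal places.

pH = 10.64

C2H5NH2 + H2O ⇌ C2H5NH3+ + OH-
Kb = 10^(−3.35) = 4.47 × 10^-4
From the ICE table, Kb = x²/(0.00086 − x) = 4.47 × 10^-4.
x is not negligible relative to C₀; solve x² + 0.000447·x − 3.84e-07 = 0.
x = (−Kb + √(Kb² + 4·Kb·C₀))/2 = 4.36 × 10^-4 M
pOH = −log(4.36 × 10^-4) = 3.36; pH = 14.00 − 3.36 = 10.64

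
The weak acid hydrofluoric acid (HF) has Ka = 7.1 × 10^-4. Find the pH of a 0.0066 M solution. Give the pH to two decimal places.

HF ⇌ F- + H+
Ka = [H+]²/(0.0066 − [H+]) = 7.1 × 10^-4
[H+] is not negligible relative to C₀; solve [H+]² + 0.00071·[H+] − 4.69e-06 = 0.
[H+] = (−Ka + √(Ka² + 4·Ka·C₀))/2 = 1.84 × 10^-3 M
pH = −log(1.84 × 10^-3) = 2.74

pH = 2.74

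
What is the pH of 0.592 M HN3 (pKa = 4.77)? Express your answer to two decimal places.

HN3 ⇌ N3- + H+
Ka = 10^(−4.77) = 1.70 × 10^-5
From the ICE table, Ka = [H+]²/(0.592 − [H+]) = 1.70 × 10^-5.
Assume [H+] ≪ 0.592: [H+] ≈ √(1.70 × 10^-5 × 0.592) = 3.17 × 10^-3 M
pH = −log[H+] = −log(3.17 × 10^-3) = 2.50

pH = 2.50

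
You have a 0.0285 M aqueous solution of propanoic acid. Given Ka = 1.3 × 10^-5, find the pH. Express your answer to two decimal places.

CH3CH2COOH ⇌ CH3CH2COO- + H+
From the ICE table, Ka = [H+]²/(0.0285 − [H+]) = 1.3 × 10^-5.
Since Ka ≪ C₀, [H+] ≈ √(Ka·C₀) = 6.09 × 10^-4 M.
([H+]/C₀ = 2.1% < 5%, so the approximation holds.)
pH = −log(6.09 × 10^-4) = 3.22

pH = 3.22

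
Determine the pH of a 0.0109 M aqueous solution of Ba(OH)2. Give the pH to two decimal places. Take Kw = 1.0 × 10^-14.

Ba(OH)2 is a strong base (each formula unit releases 2 OH-); [OH-] = 0.0218 M.
pOH = -log(0.0218) = 1.66
pH = 14.00 - 1.66 = 12.34

pH = 12.34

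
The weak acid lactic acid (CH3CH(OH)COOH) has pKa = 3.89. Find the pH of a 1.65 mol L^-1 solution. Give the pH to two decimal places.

pH = 1.84

CH3CH(OH)COOH ⇌ CH3CH(OH)COO- + H+
Ka = 10^(−3.89) = 1.29 × 10^-4
Ka = x²/(1.65 − x) = 1.29 × 10^-4
Since Ka ≪ C₀, x ≈ √(Ka·C₀) = 1.46 × 10^-2 M.
pH = −log(1.46 × 10^-2) = 1.84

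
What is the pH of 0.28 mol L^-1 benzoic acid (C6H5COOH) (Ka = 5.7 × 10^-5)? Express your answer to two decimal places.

C6H5COOH ⇌ C6H5COO- + H+
Let x = [H+] at equilibrium. Ka = x²/(0.28 − x).
Neglecting x in the denominator: x = √(5.7 × 10^-5 × 0.28) = 3.99 × 10^-3 M
(x/C₀ = 1.4% < 5%, so the approximation holds.)
pH = −log(3.99 × 10^-3) = 2.40

pH = 2.40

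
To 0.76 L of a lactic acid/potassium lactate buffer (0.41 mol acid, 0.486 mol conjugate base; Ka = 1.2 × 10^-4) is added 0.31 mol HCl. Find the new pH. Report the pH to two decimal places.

Added H+ converts CH3CH(OH)COO- to CH3CH(OH)COOH: CH3CH(OH)COOH → 0.72 mol, CH3CH(OH)COO- → 0.176 mol.
pKa = −log(1.2 × 10^-4) = 3.921
Henderson–Hasselbalch with mole ratio 0.176/0.72: pH = 3.921 + (-0.612)

pH = 3.31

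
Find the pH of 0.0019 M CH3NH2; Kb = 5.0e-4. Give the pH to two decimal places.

CH3NH2 + H2O ⇌ CH3NH3+ + OH-
Kb = x²/(0.0019 − x) = 5.0 × 10^-4
Here C₀/Kb ≈ 3.8, so the small-x approximation fails. Use the quadratic:
x = [−0.0005 + √(0.0005² + 3.8e-06)]/2 = 7.56 × 10^-4 M
pOH = −log(7.56 × 10^-4) = 3.12; pH = 14.00 − 3.12 = 10.88

pH = 10.88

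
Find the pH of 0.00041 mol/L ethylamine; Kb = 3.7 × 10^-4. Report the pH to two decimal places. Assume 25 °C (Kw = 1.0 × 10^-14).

C2H5NH2 + H2O ⇌ C2H5NH3+ + OH-
From the ICE table, Kb = [OH-]²/(0.00041 − [OH-]) = 3.7 × 10^-4.
[OH-] is not negligible relative to C₀; solve [OH-]² + 0.00037·[OH-] − 1.52e-07 = 0.
[OH-] = [−0.00037 + √(0.00037² + 6.07e-07)]/2 = 2.46 × 10^-4 M
pOH = −log(2.46 × 10^-4) = 3.61; pH = 14.00 − 3.61 = 10.39

pH = 10.39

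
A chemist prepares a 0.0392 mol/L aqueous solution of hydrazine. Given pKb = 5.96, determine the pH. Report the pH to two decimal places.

pH = 10.32

N2H4 + H2O ⇌ N2H5+ + OH-
Kb = 10^(−5.96) = 1.10 × 10^-6
From the ICE table, Kb = [OH-]²/(0.0392 − [OH-]) = 1.10 × 10^-6.
Neglecting [OH-] in the denominator: [OH-] = √(1.10 × 10^-6 × 0.0392) = 2.08 × 10^-4 M
([OH-]/C₀ = 0.53% < 5%, so the approximation holds.)
pOH = 3.68, so pH = 14.00 − pOH = 10.32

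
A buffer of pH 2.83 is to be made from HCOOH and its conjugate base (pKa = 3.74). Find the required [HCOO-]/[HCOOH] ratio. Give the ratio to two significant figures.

pH = pKa + log(r) ⇒ log(r) = 2.83 − 3.74 = -0.91
r = [HCOO-]/[HCOOH] = 10^(-0.91) = 0.123

ratio = 0.12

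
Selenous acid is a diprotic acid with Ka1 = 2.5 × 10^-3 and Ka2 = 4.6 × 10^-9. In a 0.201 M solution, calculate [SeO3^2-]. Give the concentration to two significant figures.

4.6 × 10^-9 M

First ionization gives [H+] ≈ [HSeO3-] = 2.12 × 10^-2 M.
Second step: Ka2 = [H+][SeO3^2-]/[HSeO3-] ≈ [SeO3^2-] (since [H+] ≈ [HSeO3-]).
So [SeO3^2-] ≈ Ka2.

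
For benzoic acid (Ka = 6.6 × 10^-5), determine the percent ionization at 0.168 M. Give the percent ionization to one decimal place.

2.0%

C6H5COOH ⇌ C6H5COO- + H+; let x = [H+] at equilibrium.
x ≈ √(Ka·C₀) = √(6.6 × 10^-5 × 0.168) = 3.33 × 10^-3 M
Fraction ionized = 3.33 × 10^-3 / 0.168 = 0.0198 → 2.0%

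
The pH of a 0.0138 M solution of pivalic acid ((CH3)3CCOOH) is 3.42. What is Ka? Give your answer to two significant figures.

Ka = 1.1 × 10^-5

[H+] = 10^(-3.42) = 3.80 × 10^-4 M
At equilibrium [HA] = 0.0138 − 3.80 × 10^-4 = 1.34 × 10^-2 M
Ka = [H+][A-]/[HA] = (3.80 × 10^-4)² / 1.34 × 10^-2 = 1.1 × 10^-5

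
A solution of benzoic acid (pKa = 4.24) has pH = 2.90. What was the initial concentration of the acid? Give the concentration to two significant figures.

[H+] = 10^(-2.90) = 1.26 × 10^-3 M = x
Ka = 10^(−4.24) = 5.75 × 10^-5
Ka = x²/(C₀ − x) ⇒ C₀ = x + x²/Ka
C₀ = 1.26 × 10^-3 + (1.26 × 10^-3)²/(5.75 × 10^-5) = 2.89 × 10^-2 M

C₀ = 2.9 × 10^-2 M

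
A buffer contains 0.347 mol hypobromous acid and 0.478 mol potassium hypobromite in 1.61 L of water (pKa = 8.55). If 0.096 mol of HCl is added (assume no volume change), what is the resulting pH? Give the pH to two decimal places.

After neutralization: n(HOBr) = 0.443 mol, n(OBr-) = 0.382 mol.
Henderson–Hasselbalch with mole ratio 0.382/0.443: pH = 8.55 + (-0.064)

pH = 8.49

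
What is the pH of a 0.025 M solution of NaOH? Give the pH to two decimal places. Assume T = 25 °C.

NaOH is a strong base; [OH-] = 0.025 M.
pOH = -log(0.025) = 1.60
pH = 14.00 - 1.60 = 12.40

pH = 12.40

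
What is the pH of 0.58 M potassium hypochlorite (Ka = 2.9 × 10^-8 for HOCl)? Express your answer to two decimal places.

OCl- is the conjugate base of the weak acid HOCl.
Kb = Kw/Ka = 1.0×10^-14 / 2.9 × 10^-8 = 3.45 × 10^-7
From the ICE table, Kb = x²/(0.58 − x) = 3.45 × 10^-7.
Since Kb ≪ C₀, x ≈ √(Kb·C₀) = 4.47 × 10^-4 M.
(x/C₀ = 0.077% < 5%, so the approximation holds.)
pOH = 3.35, so pH = 14.00 − pOH = 10.65

pH = 10.65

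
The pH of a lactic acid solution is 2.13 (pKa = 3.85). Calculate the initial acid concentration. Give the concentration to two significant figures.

C₀ = 4.0 × 10^-1 M

[H+] = 10^(-2.13) = 7.41 × 10^-3 M = x
Ka = 10^(−3.85) = 1.41 × 10^-4
Ka = x²/(C₀ − x) ⇒ C₀ = x + x²/Ka
C₀ = 7.41 × 10^-3 + (7.41 × 10^-3)²/(1.41 × 10^-4) = 3.97 × 10^-1 M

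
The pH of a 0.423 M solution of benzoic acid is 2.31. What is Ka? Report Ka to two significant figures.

Ka = 5.7 × 10^-5

[H+] = 10^(-2.31) = 4.90 × 10^-3 M
At equilibrium [HA] = 0.423 − 4.90 × 10^-3 = 4.18 × 10^-1 M
Ka = [H+][A-]/[HA] = (4.90 × 10^-3)² / 4.18 × 10^-1 = 5.7 × 10^-5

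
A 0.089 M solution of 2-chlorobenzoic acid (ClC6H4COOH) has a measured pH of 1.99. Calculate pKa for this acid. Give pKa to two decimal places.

pKa = 2.88

[H+] = 10^(-1.99) = 1.02 × 10^-2 M
At equilibrium [HA] = 0.089 − 1.02 × 10^-2 = 7.88 × 10^-2 M
Ka = [H+][A-]/[HA] = (1.02 × 10^-2)² / 7.88 × 10^-2 = 1.32 × 10^-3
pKa = -log(1.32 × 10^-3) = 2.88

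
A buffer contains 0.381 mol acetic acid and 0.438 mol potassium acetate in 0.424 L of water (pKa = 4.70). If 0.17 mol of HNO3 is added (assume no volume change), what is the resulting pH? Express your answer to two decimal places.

Added H+ converts CH3COO- to CH3COOH: CH3COOH → 0.551 mol, CH3COO- → 0.268 mol.
pH = pKa + log([A⁻]/[HA]) = 4.70 + log(0.268/0.551) = 4.70 -0.313

pH = 4.39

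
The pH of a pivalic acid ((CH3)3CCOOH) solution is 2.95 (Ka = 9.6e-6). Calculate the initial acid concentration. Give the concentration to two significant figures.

C₀ = 1.3 × 10^-1 M

[H+] = 10^(-2.95) = 1.12 × 10^-3 M = x
Ka = x²/(C₀ − x) ⇒ C₀ = x + x²/Ka
C₀ = 1.12 × 10^-3 + (1.12 × 10^-3)²/(9.6 × 10^-6) = 1.32 × 10^-1 M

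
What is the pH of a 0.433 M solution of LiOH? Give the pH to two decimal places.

pH = 13.64

LiOH is a strong base; [OH-] = 0.433 M.
pOH = -log(0.433) = 0.36
pH = 14.00 - 0.36 = 13.64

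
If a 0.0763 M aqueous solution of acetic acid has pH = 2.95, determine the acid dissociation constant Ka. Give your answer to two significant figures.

Ka = 1.7 × 10^-5

[H+] = 10^(-2.95) = 1.12 × 10^-3 M
At equilibrium [HA] = 0.0763 − 1.12 × 10^-3 = 7.52 × 10^-2 M
Ka = [H+][A-]/[HA] = (1.12 × 10^-3)² / 7.52 × 10^-2 = 1.7 × 10^-5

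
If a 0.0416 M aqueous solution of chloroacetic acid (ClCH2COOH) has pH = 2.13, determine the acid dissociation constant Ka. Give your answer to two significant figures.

Ka = 1.6 × 10^-3

[H+] = 10^(-2.13) = 7.41 × 10^-3 M
At equilibrium [HA] = 0.0416 − 7.41 × 10^-3 = 3.42 × 10^-2 M
Ka = [H+][A-]/[HA] = (7.41 × 10^-3)² / 3.42 × 10^-2 = 1.6 × 10^-3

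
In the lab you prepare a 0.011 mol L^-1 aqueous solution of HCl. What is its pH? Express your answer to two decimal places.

HCl is a strong acid and dissociates completely, so [H+] = 0.011 M.
pH = -log(0.011) = 1.96

pH = 1.96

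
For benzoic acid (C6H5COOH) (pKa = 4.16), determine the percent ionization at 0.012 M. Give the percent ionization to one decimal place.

C6H5COOH ⇌ C6H5COO- + H+; let x = [H+] at equilibrium.
Ka = 10^(−4.16) = 6.92 × 10^-5
Ka = x²/(C₀ − x); solving the quadratic gives x = 8.77 × 10^-4 M.
Fraction ionized = 8.77 × 10^-4 / 0.012 = 0.0731 → 7.3%

7.3%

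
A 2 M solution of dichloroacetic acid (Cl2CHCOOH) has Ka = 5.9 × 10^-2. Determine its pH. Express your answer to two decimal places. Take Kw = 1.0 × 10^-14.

pH = 0.50

Cl2CHCOOH ⇌ Cl2CHCOO- + H+
Let x = [H+] at equilibrium. Ka = x²/(2 − x).
The 5% rule fails; solving x² + Ka·x − Ka·C₀ = 0 exactly:
x = [−0.059 + √(0.059² + 0.472)]/2 = 3.15 × 10^-1 M
pH = −log(3.15 × 10^-1) = 0.50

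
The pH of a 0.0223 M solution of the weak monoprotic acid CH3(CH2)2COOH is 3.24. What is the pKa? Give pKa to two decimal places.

pKa = 4.82

[H+] = 10^(-3.24) = 5.75 × 10^-4 M
At equilibrium [HA] = 0.0223 − 5.75 × 10^-4 = 2.17 × 10^-2 M
Ka = [H+][A-]/[HA] = (5.75 × 10^-4)² / 2.17 × 10^-2 = 1.52 × 10^-5
pKa = -log(1.52 × 10^-5) = 4.82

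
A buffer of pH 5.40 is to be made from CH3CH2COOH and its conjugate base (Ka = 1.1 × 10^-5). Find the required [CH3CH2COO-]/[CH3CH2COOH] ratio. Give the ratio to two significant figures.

pKa = -log(1.1 × 10^-5) = 4.959
pH = pKa + log(r) ⇒ log(r) = 5.40 − 4.959 = +0.441
r = [CH3CH2COO-]/[CH3CH2COOH] = 10^(+0.441) = 2.76

ratio = 2.8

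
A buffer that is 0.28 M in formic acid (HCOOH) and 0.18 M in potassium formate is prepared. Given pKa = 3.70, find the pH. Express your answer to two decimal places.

Henderson–Hasselbalch: pH = pKa + log([HCOO-]/[HCOOH]) = 3.70 + log(0.18/0.28)
pH = 3.70 + (-0.192) = 3.51

pH = 3.51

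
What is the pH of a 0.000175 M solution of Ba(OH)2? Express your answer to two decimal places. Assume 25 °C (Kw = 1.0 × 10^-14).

Ba(OH)2 is a strong base (each formula unit releases 2 OH-); [OH-] = 0.00035 M.
pOH = -log(0.00035) = 3.46
pH = 14.00 - 3.46 = 10.54

pH = 10.54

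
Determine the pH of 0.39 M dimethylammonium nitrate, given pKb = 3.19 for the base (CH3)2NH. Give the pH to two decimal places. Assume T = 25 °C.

pH = 5.61

(CH3)2NH2+ is the conjugate acid of the weak base (CH3)2NH.
Kb = 10^(−3.19) = 6.46 × 10^-4
Ka = Kw/Kb = 1.0×10^-14 / 6.46 × 10^-4 = 1.55 × 10^-11
Ka = x²/(0.39 − x) = 1.55 × 10^-11
Neglecting x in the denominator: x = √(1.55 × 10^-11 × 0.39) = 2.46 × 10^-6 M
pH = −log(2.46 × 10^-6) = 5.61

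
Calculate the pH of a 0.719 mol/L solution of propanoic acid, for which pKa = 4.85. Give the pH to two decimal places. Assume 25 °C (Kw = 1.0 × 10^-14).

CH3CH2COOH ⇌ CH3CH2COO- + H+
Ka = 10^(−4.85) = 1.41 × 10^-5
Let x = [H+] at equilibrium. Ka = x²/(0.719 − x).
Assume x ≪ 0.719: x ≈ √(1.41 × 10^-5 × 0.719) = 3.18 × 10^-3 M
pH = −log[H+] = −log(3.18 × 10^-3) = 2.50

pH = 2.50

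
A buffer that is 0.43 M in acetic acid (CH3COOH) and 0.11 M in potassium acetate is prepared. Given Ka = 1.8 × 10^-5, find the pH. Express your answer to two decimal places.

pH = 4.15

pKa = −log(1.8 × 10^-5) = 4.745
Using pH = pKa + log([base]/[acid]) with [base]/[acid] = 0.11/0.43:
pH = 4.745 + (-0.592) = 4.15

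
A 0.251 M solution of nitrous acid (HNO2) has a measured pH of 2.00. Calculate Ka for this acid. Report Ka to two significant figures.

[H+] = 10^(-2.00) = 1.00 × 10^-2 M
At equilibrium [HA] = 0.251 − 1.00 × 10^-2 = 2.41 × 10^-1 M
Ka = [H+][A-]/[HA] = (1.00 × 10^-2)² / 2.41 × 10^-1 = 4.1 × 10^-4

Ka = 4.1 × 10^-4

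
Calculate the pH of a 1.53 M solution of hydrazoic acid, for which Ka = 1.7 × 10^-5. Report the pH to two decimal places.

HN3 ⇌ N3- + H+
From the ICE table, Ka = [H+]²/(1.53 − [H+]) = 1.7 × 10^-5.
Since Ka ≪ C₀, [H+] ≈ √(Ka·C₀) = 5.10 × 10^-3 M.
Check: 0.33% ionized — well under 5%, approximation valid.
pH = −log(5.10 × 10^-3) = 2.29

pH = 2.29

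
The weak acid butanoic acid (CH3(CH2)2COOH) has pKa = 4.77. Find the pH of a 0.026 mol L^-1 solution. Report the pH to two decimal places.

CH3(CH2)2COOH ⇌ CH3(CH2)2COO- + H+
Ka = 10^(−4.77) = 1.70 × 10^-5
Ka = [H+]²/(0.026 − [H+]) = 1.70 × 10^-5
Neglecting [H+] in the denominator: [H+] = √(1.70 × 10^-5 × 0.026) = 6.65 × 10^-4 M
pH = −log[H+] = −log(6.65 × 10^-4) = 3.18

pH = 3.18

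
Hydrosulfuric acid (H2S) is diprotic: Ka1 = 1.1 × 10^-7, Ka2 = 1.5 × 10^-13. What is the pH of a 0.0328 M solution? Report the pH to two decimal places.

Ka1 ≫ Ka2, so treat the first dissociation as the only significant source of H+.
Ka1 = x²/(0.0328 − x) = 1.1 × 10^-7
x ≈ √(1.1 × 10^-7 × 0.0328) = 6.01 × 10^-5 M
pH = −log(6.01 × 10^-5) = 4.22

pH = 4.22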